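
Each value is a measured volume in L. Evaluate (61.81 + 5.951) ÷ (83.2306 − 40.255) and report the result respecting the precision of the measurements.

1.577

61.81 + 5.951 = 67.761, limited to 2 d.p. → 4 s.f.; 83.2306 − 40.255 = 42.9756, limited to 3 d.p. → 5 s.f.
Carrying full precision, 67.761 ÷ 42.9756 = 1.57673191299…; keep min(4, 5) = 4 s.f.
Rounded to 4 significant figures: 1.577.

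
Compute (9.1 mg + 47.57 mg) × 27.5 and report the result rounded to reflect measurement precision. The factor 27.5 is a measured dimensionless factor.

1.56 × 10^3 mg

9.1 mg + 47.57 mg = 56.67 mg; the sum is limited to 1 decimal place (3 s.f.).
Carrying full precision, 56.67 × 27.5 = 1558.425 mg; 27.5 has 3 s.f., so the result keeps min(3, 3) = 3 s.f.
Rounded to 3 significant figures: 1.56 × 10^3 mg.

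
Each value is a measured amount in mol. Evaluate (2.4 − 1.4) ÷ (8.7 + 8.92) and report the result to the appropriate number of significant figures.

2.4 − 1.4 = 1.0, limited to 1 d.p. → 2 s.f.; 8.7 + 8.92 = 17.62, limited to 1 d.p. → 3 s.f.
Carrying full precision, 1.0 ÷ 17.62 = 0.0567536889898…; keep min(2, 3) = 2 s.f.
Rounded to 2 significant figures: 0.057.

0.057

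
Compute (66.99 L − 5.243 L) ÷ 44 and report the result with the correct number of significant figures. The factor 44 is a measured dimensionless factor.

1.4 L

66.99 L − 5.243 L = 61.747 L; the difference is limited to 2 decimal places (4 s.f.).
Carrying full precision, 61.747 ÷ 44 = 1.40334090909… L; 44 has 2 s.f., so the result keeps min(4, 2) = 2 s.f.
Rounded to 2 significant figures: 1.4 L.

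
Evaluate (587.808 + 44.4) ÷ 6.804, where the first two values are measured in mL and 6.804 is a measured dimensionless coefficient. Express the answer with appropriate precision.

92.92 mL

587.808 mL + 44.4 mL = 632.208 mL; the sum is limited to 1 decimal place (4 s.f.).
Carrying full precision, 632.208 ÷ 6.804 = 92.9171075838… mL; 6.804 has 4 s.f., so the result keeps min(4, 4) = 4 s.f.
Rounded to 4 significant figures: 92.92 mL.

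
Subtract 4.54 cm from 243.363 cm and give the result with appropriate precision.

243.363 cm − 4.54 cm = 238.823 cm.
Addition/subtraction keeps the fewest decimal places: 243.363 → 3 decimal places, 4.54 → 2 decimal places; limit is 2.
Rounded to 2 decimal places: 238.82 cm.

238.82 cm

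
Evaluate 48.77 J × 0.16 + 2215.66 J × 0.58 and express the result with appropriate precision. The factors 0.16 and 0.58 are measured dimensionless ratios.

1.3 × 10³ J

48.77 × 0.16 = 7.8032 → 7.8 J (2 s.f., last digit at the 10^-1 place).
2215.66 × 0.58 = 1285.0828 → 1.3 × 10³ J (2 s.f., last digit at the 10^2 place).
Sum: 1292.886 J; keep the coarser place, 10^2.
Result: 1.3 × 10³ J.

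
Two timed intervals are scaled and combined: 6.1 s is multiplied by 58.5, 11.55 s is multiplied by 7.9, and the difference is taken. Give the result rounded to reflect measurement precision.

6.1 × 58.5 = 356.85 → 3.6 × 10^2 s (2 s.f., last digit at the 10^1 place).
11.55 × 7.9 = 91.245 → 91 s (2 s.f., last digit at the 10^0 place).
Difference: 265.605 s; keep the coarser place, 10^1.
Result: 2.7 × 10^2 s.

2.7 × 10^2 s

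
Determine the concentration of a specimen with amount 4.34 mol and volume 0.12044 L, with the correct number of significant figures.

concentration = 4.34 mol ÷ 0.12044 L = 36.0345400199… mol/L.
4.34 has 3 significant figures; 0.12044 has 5.
Division/multiplication keeps the fewest: 3 significant figures.
Rounded: 36.0 mol/L.

36.0 mol/L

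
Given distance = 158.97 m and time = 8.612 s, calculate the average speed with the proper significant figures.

average speed = 158.97 m ÷ 8.612 s = 18.4591267998… m/s.
158.97 has 5 significant figures; 8.612 has 4.
Division/multiplication keeps the fewest: 4 significant figures.
Rounded: 18.46 m/s.

18.46 m/s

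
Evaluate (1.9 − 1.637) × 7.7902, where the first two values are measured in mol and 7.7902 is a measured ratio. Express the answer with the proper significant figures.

1.9 mol − 1.637 mol = 0.263 mol; the difference is limited to 1 decimal place (1 s.f.).
Carrying full precision, 0.263 × 7.7902 = 2.0488226 mol; 7.7902 has 5 s.f., so the result keeps min(1, 5) = 1 s.f.
Rounded to 1 significant figure: 2 mol.

2 mol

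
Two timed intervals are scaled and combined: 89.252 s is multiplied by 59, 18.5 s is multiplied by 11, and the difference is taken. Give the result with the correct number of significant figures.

89.252 × 59 = 5265.868 → 5.3 × 10³ s (2 s.f., last digit at the 10^2 place).
18.5 × 11 = 203.5 → 2.0 × 10² s (2 s.f., last digit at the 10^1 place).
Difference: 5062.368 s; keep the coarser place, 10^2.
Result: 5.1 × 10³ s.

5.1 × 10³ s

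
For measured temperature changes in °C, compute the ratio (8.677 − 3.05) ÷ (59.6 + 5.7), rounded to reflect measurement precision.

0.0862

8.677 − 3.05 = 5.627, limited to 2 d.p. → 3 s.f.; 59.6 + 5.7 = 65.3, limited to 1 d.p. → 3 s.f.
Carrying full precision, 5.627 ÷ 65.3 = 0.0861715160796…; keep min(3, 3) = 3 s.f.
Rounded to 3 significant figures: 0.0862.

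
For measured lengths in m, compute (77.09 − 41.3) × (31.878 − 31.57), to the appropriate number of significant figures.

77.09 − 41.3 = 35.79, limited to 1 d.p. → 3 s.f.; 31.878 − 31.57 = 0.308, limited to 2 d.p. → 2 s.f.
Carrying full precision, 35.79 × 0.308 = 11.02332; keep min(3, 2) = 2 s.f.
Rounded to 2 significant figures: 11 m².

11 m²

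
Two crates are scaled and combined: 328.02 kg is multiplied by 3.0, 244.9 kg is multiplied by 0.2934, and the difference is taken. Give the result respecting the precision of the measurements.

9.1 × 10² kg

328.02 × 3.0 = 984.06 → 9.8 × 10² kg (2 s.f., last digit at the 10^1 place).
244.9 × 0.2934 = 71.85366 → 71.85 kg (4 s.f., last digit at the 10^-2 place).
Difference: 912.20634 kg; keep the coarser place, 10^1.
Result: 9.1 × 10² kg.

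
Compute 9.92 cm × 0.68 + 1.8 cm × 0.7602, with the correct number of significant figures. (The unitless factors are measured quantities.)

9.92 × 0.68 = 6.7456 → 6.7 cm (2 s.f., last digit at the 10^-1 place).
1.8 × 0.7602 = 1.36836 → 1.4 cm (2 s.f., last digit at the 10^-1 place).
Sum: 8.11396 cm; keep the coarser place, 10^-1.
Result: 8.1 cm.

8.1 cm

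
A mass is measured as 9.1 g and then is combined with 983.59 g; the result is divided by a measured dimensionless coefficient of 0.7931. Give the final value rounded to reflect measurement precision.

9.1 g + 983.59 g = 992.69 g; the sum is limited to 1 decimal place (4 s.f.).
Carrying full precision, 992.69 ÷ 0.7931 = 1251.65805069… g; 0.7931 has 4 s.f., so the result keeps min(4, 4) = 4 s.f.
Rounded to 4 significant figures: 1252 g.

1252 g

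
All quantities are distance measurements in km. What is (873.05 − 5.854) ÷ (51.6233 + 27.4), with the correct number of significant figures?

11.0

873.05 − 5.854 = 867.196, limited to 2 d.p. → 5 s.f.; 51.6233 + 27.4 = 79.0233, limited to 1 d.p. → 3 s.f.
Carrying full precision, 867.196 ÷ 79.0233 = 10.9739279428…; keep min(5, 3) = 3 s.f.
Rounded to 3 significant figures: 11.0.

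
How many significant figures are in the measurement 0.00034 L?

0.00034: leading zeros are not significant.

2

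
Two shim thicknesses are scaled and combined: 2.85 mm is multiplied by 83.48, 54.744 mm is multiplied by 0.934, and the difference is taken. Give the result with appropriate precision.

2.85 × 83.48 = 237.918 → 238 mm (3 s.f., last digit at the 10^0 place).
54.744 × 0.934 = 51.130896 → 51.1 mm (3 s.f., last digit at the 10^-1 place).
Difference: 186.787104 mm; keep the coarser place, 10^0.
Result: 187 mm.

187 mm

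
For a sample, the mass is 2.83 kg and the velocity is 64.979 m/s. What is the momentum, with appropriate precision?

1.84 × 10² kg·m/s

momentum = 2.83 kg × 64.979 m/s = 183.89057 kg·m/s.
2.83 has 3 significant figures; 64.979 has 5.
Division/multiplication keeps the fewest: 3 significant figures.
Rounded: 1.84 × 10² kg·m/s.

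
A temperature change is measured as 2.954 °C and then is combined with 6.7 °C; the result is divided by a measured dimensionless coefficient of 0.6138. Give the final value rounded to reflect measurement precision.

2.954 °C + 6.7 °C = 9.654 °C; the sum is limited to 1 decimal place (2 s.f.).
Carrying full precision, 9.654 ÷ 0.6138 = 15.7282502444… °C; 0.6138 has 4 s.f., so the result keeps min(2, 4) = 2 s.f.
Rounded to 2 significant figures: 16 °C.

16 °C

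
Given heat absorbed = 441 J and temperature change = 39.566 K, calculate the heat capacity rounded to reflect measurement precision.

heat capacity = 441 J ÷ 39.566 K = 11.1459333771… J/K.
441 has 3 significant figures; 39.566 has 5.
Division/multiplication keeps the fewest: 3 significant figures.
Rounded: 11.1 J/K.

11.1 J/K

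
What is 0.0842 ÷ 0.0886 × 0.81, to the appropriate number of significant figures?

7.7 × 10⁻¹

0.0842 ÷ 0.0886 × 0.81 = 0.769774266366…
Multiplication/division keeps the fewest significant figures: 0.0842 → 3 s.f., 0.0886 → 3 s.f., 0.81 → 2 s.f.; limit is 2.
Rounded to 2 significant figures: 7.7 × 10⁻¹.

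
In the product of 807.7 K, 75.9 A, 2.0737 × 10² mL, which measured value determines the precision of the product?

75.9 A

807.7 K → 4 s.f.; 75.9 A → 3 s.f.; 2.0737 × 10² mL → 5 s.f.
The fewest is 3 significant figures, from 75.9 A.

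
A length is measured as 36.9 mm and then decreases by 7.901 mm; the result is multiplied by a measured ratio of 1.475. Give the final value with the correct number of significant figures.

42.8 mm

36.9 mm − 7.901 mm = 28.999 mm; the difference is limited to 1 decimal place (3 s.f.).
Carrying full precision, 28.999 × 1.475 = 42.773525 mm; 1.475 has 4 s.f., so the result keeps min(3, 4) = 3 s.f.
Rounded to 3 significant figures: 42.8 mm.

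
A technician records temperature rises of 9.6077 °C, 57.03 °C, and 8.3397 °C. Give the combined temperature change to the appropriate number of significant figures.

74.98 °C

9.6077 °C + 57.03 °C + 8.3397 °C = 74.9774 °C.
Addition/subtraction keeps the fewest decimal places: 9.6077 → 4 decimal places, 57.03 → 2 decimal places, 8.3397 → 4 decimal places; limit is 2.
Rounded to 2 decimal places: 74.98 °C.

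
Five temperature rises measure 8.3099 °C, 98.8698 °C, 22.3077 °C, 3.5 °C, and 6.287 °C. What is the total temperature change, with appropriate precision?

139.3 °C

8.3099 °C + 98.8698 °C + 22.3077 °C + 3.5 °C + 6.287 °C = 139.2744 °C.
Addition/subtraction keeps the fewest decimal places: 8.3099 → 4 decimal places, 98.8698 → 4 decimal places, 22.3077 → 4 decimal places, 3.5 → 1 decimal place, 6.287 → 3 decimal places; limit is 1.
Rounded to 1 decimal place: 139.3 °C.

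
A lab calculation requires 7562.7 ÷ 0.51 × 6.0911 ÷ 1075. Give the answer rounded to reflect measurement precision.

84

7562.7 ÷ 0.51 × 6.0911 ÷ 1075 = 84.0221832558…
Multiplication/division keeps the fewest significant figures: 7562.7 → 5 s.f., 0.51 → 2 s.f., 6.0911 → 5 s.f., 1075 → 4 s.f.; limit is 2.
Rounded to 2 significant figures: 84.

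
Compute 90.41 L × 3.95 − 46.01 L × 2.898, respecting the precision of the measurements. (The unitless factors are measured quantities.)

224 L

90.41 × 3.95 = 357.1195 → 357 L (3 s.f., last digit at the 10^0 place).
46.01 × 2.898 = 133.33698 → 133.3 L (4 s.f., last digit at the 10^-1 place).
Difference: 223.78252 L; keep the coarser place, 10^0.
Result: 224 L.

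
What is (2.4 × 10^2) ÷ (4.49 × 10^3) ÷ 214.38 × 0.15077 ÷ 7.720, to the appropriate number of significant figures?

4.9 × 10^-6

(2.4 × 10^2) ÷ (4.49 × 10^3) ÷ 214.38 × 0.15077 ÷ 7.720 = 0.00000486943158722…
Multiplication/division keeps the fewest significant figures: 2.4 × 10^2 → 2 s.f., 4.49 × 10^3 → 3 s.f., 214.38 → 5 s.f., 0.15077 → 5 s.f., 7.720 → 4 s.f.; limit is 2.
Rounded to 2 significant figures: 4.9 × 10^-6.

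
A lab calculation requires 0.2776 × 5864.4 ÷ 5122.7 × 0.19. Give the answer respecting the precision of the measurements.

0.2776 × 5864.4 ÷ 5122.7 × 0.19 = 0.0603806417709…
Multiplication/division keeps the fewest significant figures: 0.2776 → 4 s.f., 5864.4 → 5 s.f., 5122.7 → 5 s.f., 0.19 → 2 s.f.; limit is 2.
Rounded to 2 significant figures: 0.060.

0.060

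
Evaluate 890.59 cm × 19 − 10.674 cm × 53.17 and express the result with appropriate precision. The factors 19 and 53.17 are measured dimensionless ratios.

890.59 × 19 = 16921.21 → 1.7 × 10⁴ cm (2 s.f., last digit at the 10^3 place).
10.674 × 53.17 = 567.53658 → 567.5 cm (4 s.f., last digit at the 10^-1 place).
Difference: 16353.67342 cm; keep the coarser place, 10^3.
Result: 1.6 × 10⁴ cm.

1.6 × 10⁴ cm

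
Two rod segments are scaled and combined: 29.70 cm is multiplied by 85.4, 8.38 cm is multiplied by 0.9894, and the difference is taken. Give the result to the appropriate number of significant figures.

29.70 × 85.4 = 2536.38 → 2.54 × 10³ cm (3 s.f., last digit at the 10^1 place).
8.38 × 0.9894 = 8.291172 → 8.29 cm (3 s.f., last digit at the 10^-2 place).
Difference: 2528.088828 cm; keep the coarser place, 10^1.
Result: 2.53 × 10³ cm.

2.53 × 10³ cm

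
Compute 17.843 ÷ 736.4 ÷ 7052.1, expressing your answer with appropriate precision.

17.843 ÷ 736.4 ÷ 7052.1 = 0.00000343586137786…
Multiplication/division keeps the fewest significant figures: 17.843 → 5 s.f., 736.4 → 4 s.f., 7052.1 → 5 s.f.; limit is 4.
Rounded to 4 significant figures: 3.436 × 10^-6.

3.436 × 10^-6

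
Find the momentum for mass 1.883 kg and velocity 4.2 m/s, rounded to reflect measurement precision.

7.9 kg·m/s

momentum = 1.883 kg × 4.2 m/s = 7.9086 kg·m/s.
1.883 has 4 significant figures; 4.2 has 2.
Division/multiplication keeps the fewest: 2 significant figures.
Rounded: 7.9 kg·m/s.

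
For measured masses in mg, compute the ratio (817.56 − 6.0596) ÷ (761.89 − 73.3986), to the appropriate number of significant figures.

1.1787

817.56 − 6.0596 = 811.5004, limited to 2 d.p. → 5 s.f.; 761.89 − 73.3986 = 688.4914, limited to 2 d.p. → 5 s.f.
Carrying full precision, 811.5004 ÷ 688.4914 = 1.17866454105…; keep min(5, 5) = 5 s.f.
Rounded to 5 significant figures: 1.1787.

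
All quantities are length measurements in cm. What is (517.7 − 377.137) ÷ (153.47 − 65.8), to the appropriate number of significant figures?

517.7 − 377.137 = 140.563, limited to 1 d.p. → 4 s.f.; 153.47 − 65.8 = 87.67, limited to 1 d.p. → 3 s.f.
Carrying full precision, 140.563 ÷ 87.67 = 1.60331926543…; keep min(4, 3) = 3 s.f.
Rounded to 3 significant figures: 1.60.

1.60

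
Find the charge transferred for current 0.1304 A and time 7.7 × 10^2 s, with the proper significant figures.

1.0 × 10^2 C

charge transferred = 0.1304 A × 7.7 × 10^2 s = 100.408 C.
0.1304 has 4 significant figures; 7.7 × 10^2 has 2.
Division/multiplication keeps the fewest: 2 significant figures.
Rounded: 1.0 × 10^2 C.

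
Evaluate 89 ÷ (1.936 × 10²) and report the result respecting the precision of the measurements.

89 ÷ (1.936 × 10²) = 0.459710743802…
Multiplication/division keeps the fewest significant figures: 89 → 2 s.f., 1.936 × 10² → 4 s.f.; limit is 2.
Rounded to 2 significant figures: 0.46.

0.46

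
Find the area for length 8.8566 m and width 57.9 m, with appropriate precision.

area = 8.8566 m × 57.9 m = 512.79714 m².
8.8566 has 5 significant figures; 57.9 has 3.
Division/multiplication keeps the fewest: 3 significant figures.
Rounded: 513 m².

513 m²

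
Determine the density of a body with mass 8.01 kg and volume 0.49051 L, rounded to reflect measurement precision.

density = 8.01 kg ÷ 0.49051 L = 16.3299423049… kg/L.
8.01 has 3 significant figures; 0.49051 has 5.
Division/multiplication keeps the fewest: 3 significant figures.
Rounded: 16.3 kg/L.

16.3 kg/L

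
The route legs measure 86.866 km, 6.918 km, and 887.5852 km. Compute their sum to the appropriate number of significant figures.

981.369 km

86.866 km + 6.918 km + 887.5852 km = 981.3692 km.
Addition/subtraction keeps the fewest decimal places: 86.866 → 3 decimal places, 6.918 → 3 decimal places, 887.5852 → 4 decimal places; limit is 3.
Rounded to 3 decimal places: 981.369 km.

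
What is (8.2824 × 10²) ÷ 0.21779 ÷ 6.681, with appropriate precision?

(8.2824 × 10²) ÷ 0.21779 ÷ 6.681 = 569.215600573…
Multiplication/division keeps the fewest significant figures: 8.2824 × 10² → 5 s.f., 0.21779 → 5 s.f., 6.681 → 4 s.f.; limit is 4.
Rounded to 4 significant figures: 569.2.

569.2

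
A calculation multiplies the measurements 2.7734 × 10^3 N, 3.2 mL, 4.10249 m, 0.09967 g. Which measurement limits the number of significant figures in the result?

2.7734 × 10^3 N → 5 s.f.; 3.2 mL → 2 s.f.; 4.10249 m → 6 s.f.; 0.09967 g → 4 s.f.
The fewest is 2 significant figures, from 3.2 mL.

3.2 mL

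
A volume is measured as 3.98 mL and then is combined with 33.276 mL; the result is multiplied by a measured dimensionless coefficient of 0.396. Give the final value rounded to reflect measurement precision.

3.98 mL + 33.276 mL = 37.256 mL; the sum is limited to 2 decimal places (4 s.f.).
Carrying full precision, 37.256 × 0.396 = 14.753376 mL; 0.396 has 3 s.f., so the result keeps min(4, 3) = 3 s.f.
Rounded to 3 significant figures: 14.8 mL.

14.8 mL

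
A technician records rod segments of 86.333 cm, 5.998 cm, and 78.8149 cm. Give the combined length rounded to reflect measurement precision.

171.146 cm

86.333 cm + 5.998 cm + 78.8149 cm = 171.1459 cm.
Addition/subtraction keeps the fewest decimal places: 86.333 → 3 decimal places, 5.998 → 3 decimal places, 78.8149 → 4 decimal places; limit is 3.
Rounded to 3 decimal places: 171.146 cm.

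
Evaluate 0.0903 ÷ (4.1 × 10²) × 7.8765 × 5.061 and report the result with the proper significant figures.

0.0903 ÷ (4.1 × 10²) × 7.8765 × 5.061 = 0.00877957530476…
Multiplication/division keeps the fewest significant figures: 0.0903 → 3 s.f., 4.1 × 10² → 2 s.f., 7.8765 → 5 s.f., 5.061 → 4 s.f.; limit is 2.
Rounded to 2 significant figures: 0.0088.

0.0088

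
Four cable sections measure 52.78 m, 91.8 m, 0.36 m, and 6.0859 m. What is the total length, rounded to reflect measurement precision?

52.78 m + 91.8 m + 0.36 m + 6.0859 m = 151.0259 m.
Addition/subtraction keeps the fewest decimal places: 52.78 → 2 decimal places, 91.8 → 1 decimal place, 0.36 → 2 decimal places, 6.0859 → 4 decimal places; limit is 1.
Rounded to 1 decimal place: 151.0 m.

151.0 m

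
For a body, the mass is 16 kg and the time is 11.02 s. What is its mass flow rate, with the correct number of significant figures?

mass flow rate = 16 kg ÷ 11.02 s = 1.45190562613… kg/s.
16 has 2 significant figures; 11.02 has 4.
Division/multiplication keeps the fewest: 2 significant figures.
Rounded: 1.5 kg/s.

1.5 kg/s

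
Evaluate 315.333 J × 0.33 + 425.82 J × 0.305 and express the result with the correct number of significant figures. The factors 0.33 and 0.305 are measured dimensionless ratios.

315.333 × 0.33 = 104.05989 → 1.0 × 10^2 J (2 s.f., last digit at the 10^1 place).
425.82 × 0.305 = 129.8751 → 130. J (3 s.f., last digit at the 10^0 place).
Sum: 233.93499 J; keep the coarser place, 10^1.
Result: 2.3 × 10^2 J.

2.3 × 10^2 J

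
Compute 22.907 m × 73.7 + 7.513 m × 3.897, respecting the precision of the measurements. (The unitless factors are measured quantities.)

22.907 × 73.7 = 1688.2459 → 1.69 × 10^3 m (3 s.f., last digit at the 10^1 place).
7.513 × 3.897 = 29.278161 → 29.28 m (4 s.f., last digit at the 10^-2 place).
Sum: 1717.524061 m; keep the coarser place, 10^1.
Result: 1.72 × 10^3 m.

1.72 × 10^3 m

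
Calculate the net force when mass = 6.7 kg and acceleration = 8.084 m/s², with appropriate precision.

54 N

net force = 6.7 kg × 8.084 m/s² = 54.1628 N.
6.7 has 2 significant figures; 8.084 has 4.
Division/multiplication keeps the fewest: 2 significant figures.
Rounded: 54 N.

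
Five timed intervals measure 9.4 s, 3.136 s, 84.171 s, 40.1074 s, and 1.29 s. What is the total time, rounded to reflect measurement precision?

1.381 × 10^2 s

9.4 s + 3.136 s + 84.171 s + 40.1074 s + 1.29 s = 138.1044 s.
Addition/subtraction keeps the fewest decimal places: 9.4 → 1 decimal place, 3.136 → 3 decimal places, 84.171 → 3 decimal places, 40.1074 → 4 decimal places, 1.29 → 2 decimal places; limit is 1.
Rounded to 1 decimal place: 1.381 × 10^2 s.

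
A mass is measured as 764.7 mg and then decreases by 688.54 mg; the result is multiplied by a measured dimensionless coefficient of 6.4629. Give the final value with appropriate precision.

492 mg

764.7 mg − 688.54 mg = 76.16 mg; the difference is limited to 1 decimal place (3 s.f.).
Carrying full precision, 76.16 × 6.4629 = 492.214464 mg; 6.4629 has 5 s.f., so the result keeps min(3, 5) = 3 s.f.
Rounded to 3 significant figures: 492 mg.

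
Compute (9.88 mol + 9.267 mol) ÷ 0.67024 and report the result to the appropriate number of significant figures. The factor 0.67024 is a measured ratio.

9.88 mol + 9.267 mol = 19.147 mol; the sum is limited to 2 decimal places (4 s.f.).
Carrying full precision, 19.147 ÷ 0.67024 = 28.5673788494… mol; 0.67024 has 5 s.f., so the result keeps min(4, 5) = 4 s.f.
Rounded to 4 significant figures: 28.57 mol.

28.57 mol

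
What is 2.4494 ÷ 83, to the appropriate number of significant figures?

2.4494 ÷ 83 = 0.0295108433735…
Multiplication/division keeps the fewest significant figures: 2.4494 → 5 s.f., 83 → 2 s.f.; limit is 2.
Rounded to 2 significant figures: 0.030.

0.030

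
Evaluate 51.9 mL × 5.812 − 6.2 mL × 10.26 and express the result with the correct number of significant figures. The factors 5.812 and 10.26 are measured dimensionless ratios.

238 mL

51.9 × 5.812 = 301.6428 → 302 mL (3 s.f., last digit at the 10^0 place).
6.2 × 10.26 = 63.612 → 64 mL (2 s.f., last digit at the 10^0 place).
Difference: 238.0308 mL; keep the coarser place, 10^0.
Result: 238 mL.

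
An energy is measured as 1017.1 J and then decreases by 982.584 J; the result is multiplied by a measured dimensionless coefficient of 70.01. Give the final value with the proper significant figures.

2.42 × 10³ J

1017.1 J − 982.584 J = 34.516 J; the difference is limited to 1 decimal place (3 s.f.).
Carrying full precision, 34.516 × 70.01 = 2416.46516 J; 70.01 has 4 s.f., so the result keeps min(3, 4) = 3 s.f.
Rounded to 3 significant figures: 2.42 × 10³ J.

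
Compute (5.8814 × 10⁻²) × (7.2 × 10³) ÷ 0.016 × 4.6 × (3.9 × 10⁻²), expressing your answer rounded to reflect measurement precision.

4.7 × 10³

(5.8814 × 10⁻²) × (7.2 × 10³) ÷ 0.016 × 4.6 × (3.9 × 10⁻²) = 4748.05422
Multiplication/division keeps the fewest significant figures: 5.8814 × 10⁻² → 5 s.f., 7.2 × 10³ → 2 s.f., 0.016 → 2 s.f., 4.6 → 2 s.f., 3.9 × 10⁻² → 2 s.f.; limit is 2.
Rounded to 2 significant figures: 4.7 × 10³.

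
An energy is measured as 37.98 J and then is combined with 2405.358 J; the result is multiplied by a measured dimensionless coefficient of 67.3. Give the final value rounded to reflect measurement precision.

37.98 J + 2405.358 J = 2443.338 J; the sum is limited to 2 decimal places (6 s.f.).
Carrying full precision, 2443.338 × 67.3 = 164436.6474 J; 67.3 has 3 s.f., so the result keeps min(6, 3) = 3 s.f.
Rounded to 3 significant figures: 1.64 × 10^5 J.

1.64 × 10^5 J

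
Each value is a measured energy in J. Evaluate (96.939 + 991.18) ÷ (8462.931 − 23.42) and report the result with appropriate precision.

96.939 + 991.18 = 1088.119, limited to 2 d.p. → 6 s.f.; 8462.931 − 23.42 = 8439.511, limited to 2 d.p. → 6 s.f.
Carrying full precision, 1088.119 ÷ 8439.511 = 0.128931522217…; keep min(6, 6) = 6 s.f.
Rounded to 6 significant figures: 0.128932.

0.128932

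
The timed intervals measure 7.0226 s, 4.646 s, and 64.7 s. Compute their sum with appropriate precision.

7.0226 s + 4.646 s + 64.7 s = 76.3686 s.
Addition/subtraction keeps the fewest decimal places: 7.0226 → 4 decimal places, 4.646 → 3 decimal places, 64.7 → 1 decimal place; limit is 1.
Rounded to 1 decimal place: 76.4 s.

76.4 s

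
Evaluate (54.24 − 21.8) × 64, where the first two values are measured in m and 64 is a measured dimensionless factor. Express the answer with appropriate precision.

2.1 × 10^3 m

54.24 m − 21.8 m = 32.44 m; the difference is limited to 1 decimal place (3 s.f.).
Carrying full precision, 32.44 × 64 = 2076.16 m; 64 has 2 s.f., so the result keeps min(3, 2) = 2 s.f.
Rounded to 2 significant figures: 2.1 × 10^3 m.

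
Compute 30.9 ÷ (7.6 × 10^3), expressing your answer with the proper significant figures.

0.0041

30.9 ÷ (7.6 × 10^3) = 0.00406578947368…
Multiplication/division keeps the fewest significant figures: 30.9 → 3 s.f., 7.6 × 10^3 → 2 s.f.; limit is 2.
Rounded to 2 significant figures: 0.0041.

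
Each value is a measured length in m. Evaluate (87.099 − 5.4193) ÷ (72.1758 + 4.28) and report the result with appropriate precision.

1.068

87.099 − 5.4193 = 81.6797, limited to 3 d.p. → 5 s.f.; 72.1758 + 4.28 = 76.4558, limited to 2 d.p. → 4 s.f.
Carrying full precision, 81.6797 ÷ 76.4558 = 1.06832575161…; keep min(5, 4) = 4 s.f.
Rounded to 4 significant figures: 1.068.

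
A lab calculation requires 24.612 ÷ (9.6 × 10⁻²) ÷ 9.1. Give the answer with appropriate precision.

24.612 ÷ (9.6 × 10⁻²) ÷ 9.1 = 28.1730769231…
Multiplication/division keeps the fewest significant figures: 24.612 → 5 s.f., 9.6 × 10⁻² → 2 s.f., 9.1 → 2 s.f.; limit is 2.
Rounded to 2 significant figures: 28.

28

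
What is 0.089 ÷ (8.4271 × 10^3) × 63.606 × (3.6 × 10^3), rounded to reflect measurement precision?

0.089 ÷ (8.4271 × 10^3) × 63.606 × (3.6 × 10^3) = 2.41831263424…
Multiplication/division keeps the fewest significant figures: 0.089 → 2 s.f., 8.4271 × 10^3 → 5 s.f., 63.606 → 5 s.f., 3.6 × 10^3 → 2 s.f.; limit is 2.
Rounded to 2 significant figures: 2.4.

2.4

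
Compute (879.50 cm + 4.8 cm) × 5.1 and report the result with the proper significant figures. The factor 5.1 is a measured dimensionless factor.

879.50 cm + 4.8 cm = 884.30 cm; the sum is limited to 1 decimal place (4 s.f.).
Carrying full precision, 884.30 × 5.1 = 4509.93 cm; 5.1 has 2 s.f., so the result keeps min(4, 2) = 2 s.f.
Rounded to 2 significant figures: 4.5 × 10^3 cm.

4.5 × 10^3 cm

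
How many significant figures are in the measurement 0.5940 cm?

0.5940: leading zeros are not significant; trailing zeros after a decimal point are significant.

4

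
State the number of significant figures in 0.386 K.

3

0.386: leading zeros are not significant.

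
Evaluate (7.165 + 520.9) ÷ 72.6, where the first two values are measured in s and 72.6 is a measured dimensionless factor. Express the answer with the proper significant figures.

7.165 s + 520.9 s = 528.065 s; the sum is limited to 1 decimal place (4 s.f.).
Carrying full precision, 528.065 ÷ 72.6 = 7.27362258953… s; 72.6 has 3 s.f., so the result keeps min(4, 3) = 3 s.f.
Rounded to 3 significant figures: 7.27 s.

7.27 s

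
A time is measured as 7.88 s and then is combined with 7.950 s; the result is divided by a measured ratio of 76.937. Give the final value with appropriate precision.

7.88 s + 7.950 s = 15.830 s; the sum is limited to 2 decimal places (4 s.f.).
Carrying full precision, 15.830 ÷ 76.937 = 0.205752758751… s; 76.937 has 5 s.f., so the result keeps min(4, 5) = 4 s.f.
Rounded to 4 significant figures: 0.2058 s.

0.2058 s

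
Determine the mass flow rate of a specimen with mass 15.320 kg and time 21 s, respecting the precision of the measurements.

0.73 kg/s

mass flow rate = 15.320 kg ÷ 21 s = 0.729523809524… kg/s.
15.320 has 5 significant figures; 21 has 2.
Division/multiplication keeps the fewest: 2 significant figures.
Rounded: 0.73 kg/s.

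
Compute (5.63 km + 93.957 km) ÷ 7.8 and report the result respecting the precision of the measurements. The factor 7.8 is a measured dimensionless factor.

13 km

5.63 km + 93.957 km = 99.587 km; the sum is limited to 2 decimal places (4 s.f.).
Carrying full precision, 99.587 ÷ 7.8 = 12.7675641026… km; 7.8 has 2 s.f., so the result keeps min(4, 2) = 2 s.f.
Rounded to 2 significant figures: 13 km.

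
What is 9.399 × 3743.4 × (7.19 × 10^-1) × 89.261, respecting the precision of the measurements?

2.26 × 10^6

9.399 × 3743.4 × (7.19 × 10^-1) × 89.261 = 2258075.83935…
Multiplication/division keeps the fewest significant figures: 9.399 → 4 s.f., 3743.4 → 5 s.f., 7.19 × 10^-1 → 3 s.f., 89.261 → 5 s.f.; limit is 3.
Rounded to 3 significant figures: 2.26 × 10^6.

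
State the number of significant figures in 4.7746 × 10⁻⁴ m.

4.7746 × 10⁻⁴: in scientific notation every digit of the coefficient is significant.

5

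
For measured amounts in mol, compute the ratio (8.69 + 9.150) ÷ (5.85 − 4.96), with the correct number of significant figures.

8.69 + 9.150 = 17.840, limited to 2 d.p. → 4 s.f.; 5.85 − 4.96 = 0.89, limited to 2 d.p. → 2 s.f.
Carrying full precision, 17.840 ÷ 0.89 = 20.0449438202…; keep min(4, 2) = 2 s.f.
Rounded to 2 significant figures: 20.

20.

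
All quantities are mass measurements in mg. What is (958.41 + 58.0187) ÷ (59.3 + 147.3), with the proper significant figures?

958.41 + 58.0187 = 1016.4287, limited to 2 d.p. → 6 s.f.; 59.3 + 147.3 = 206.6, limited to 1 d.p. → 4 s.f.
Carrying full precision, 1016.4287 ÷ 206.6 = 4.91979041626…; keep min(6, 4) = 4 s.f.
Rounded to 4 significant figures: 4.920.

4.920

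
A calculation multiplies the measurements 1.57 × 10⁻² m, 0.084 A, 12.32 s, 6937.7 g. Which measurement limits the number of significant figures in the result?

0.084 A

1.57 × 10⁻² m → 3 s.f.; 0.084 A → 2 s.f.; 12.32 s → 4 s.f.; 6937.7 g → 5 s.f.
The fewest is 2 significant figures, from 0.084 A.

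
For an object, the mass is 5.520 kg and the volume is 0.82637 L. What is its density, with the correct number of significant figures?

density = 5.520 kg ÷ 0.82637 L = 6.67981654707… kg/L.
5.520 has 4 significant figures; 0.82637 has 5.
Division/multiplication keeps the fewest: 4 significant figures.
Rounded: 6.680 kg/L.

6.680 kg/L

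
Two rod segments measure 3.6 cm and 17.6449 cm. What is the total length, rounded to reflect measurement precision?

21.2 cm

3.6 cm + 17.6449 cm = 21.2449 cm.
Addition/subtraction keeps the fewest decimal places: 3.6 → 1 decimal place, 17.6449 → 4 decimal places; limit is 1.
Rounded to 1 decimal place: 21.2 cm.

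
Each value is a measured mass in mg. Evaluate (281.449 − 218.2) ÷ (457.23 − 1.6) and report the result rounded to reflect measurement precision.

0.139

281.449 − 218.2 = 63.249, limited to 1 d.p. → 3 s.f.; 457.23 − 1.6 = 455.63, limited to 1 d.p. → 4 s.f.
Carrying full precision, 63.249 ÷ 455.63 = 0.138816583631…; keep min(3, 4) = 3 s.f.
Rounded to 3 significant figures: 0.139.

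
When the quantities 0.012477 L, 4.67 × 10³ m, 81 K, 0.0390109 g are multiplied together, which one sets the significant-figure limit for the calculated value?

0.012477 L → 5 s.f.; 4.67 × 10³ m → 3 s.f.; 81 K → 2 s.f.; 0.0390109 g → 6 s.f.
The fewest is 2 significant figures, from 81 K.

81 K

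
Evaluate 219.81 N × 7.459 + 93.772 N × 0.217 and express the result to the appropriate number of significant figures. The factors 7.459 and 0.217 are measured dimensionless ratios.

1.660 × 10^3 N

219.81 × 7.459 = 1639.56279 → 1.640 × 10^3 N (4 s.f., last digit at the 10^0 place).
93.772 × 0.217 = 20.348524 → 20.3 N (3 s.f., last digit at the 10^-1 place).
Sum: 1659.911314 N; keep the coarser place, 10^0.
Result: 1.660 × 10^3 N.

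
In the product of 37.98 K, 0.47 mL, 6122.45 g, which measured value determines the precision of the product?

0.47 mL

37.98 K → 4 s.f.; 0.47 mL → 2 s.f.; 6122.45 g → 6 s.f.
The fewest is 2 significant figures, from 0.47 mL.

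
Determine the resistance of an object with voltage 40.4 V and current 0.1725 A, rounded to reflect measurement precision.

234 Ω

resistance = 40.4 V ÷ 0.1725 A = 234.202898551… Ω.
40.4 has 3 significant figures; 0.1725 has 4.
Division/multiplication keeps the fewest: 3 significant figures.
Rounded: 234 Ω.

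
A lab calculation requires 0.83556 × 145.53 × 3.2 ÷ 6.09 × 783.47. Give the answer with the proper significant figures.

0.83556 × 145.53 × 3.2 ÷ 6.09 × 783.47 = 50059.3524841…
Multiplication/division keeps the fewest significant figures: 0.83556 → 5 s.f., 145.53 → 5 s.f., 3.2 → 2 s.f., 6.09 → 3 s.f., 783.47 → 5 s.f.; limit is 2.
Rounded to 2 significant figures: 5.0 × 10^4.

5.0 × 10^4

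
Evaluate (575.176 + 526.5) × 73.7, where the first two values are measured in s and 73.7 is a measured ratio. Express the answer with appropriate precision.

8.12 × 10⁴ s

575.176 s + 526.5 s = 1101.676 s; the sum is limited to 1 decimal place (5 s.f.).
Carrying full precision, 1101.676 × 73.7 = 81193.5212 s; 73.7 has 3 s.f., so the result keeps min(5, 3) = 3 s.f.
Rounded to 3 significant figures: 8.12 × 10⁴ s.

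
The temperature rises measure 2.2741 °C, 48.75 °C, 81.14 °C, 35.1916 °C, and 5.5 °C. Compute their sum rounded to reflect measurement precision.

2.2741 °C + 48.75 °C + 81.14 °C + 35.1916 °C + 5.5 °C = 172.8557 °C.
Addition/subtraction keeps the fewest decimal places: 2.2741 → 4 decimal places, 48.75 → 2 decimal places, 81.14 → 2 decimal places, 35.1916 → 4 decimal places, 5.5 → 1 decimal place; limit is 1.
Rounded to 1 decimal place: 172.9 °C.

172.9 °C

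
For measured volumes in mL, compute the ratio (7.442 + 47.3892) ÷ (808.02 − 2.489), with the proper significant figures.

7.442 + 47.3892 = 54.8312, limited to 3 d.p. → 5 s.f.; 808.02 − 2.489 = 805.531, limited to 2 d.p. → 5 s.f.
Carrying full precision, 54.8312 ÷ 805.531 = 0.0680683921537…; keep min(5, 5) = 5 s.f.
Rounded to 5 significant figures: 0.068068.

0.068068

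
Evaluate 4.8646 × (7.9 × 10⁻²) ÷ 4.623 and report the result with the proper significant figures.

0.083

4.8646 × (7.9 × 10⁻²) ÷ 4.623 = 0.0831285745187…
Multiplication/division keeps the fewest significant figures: 4.8646 → 5 s.f., 7.9 × 10⁻² → 2 s.f., 4.623 → 4 s.f.; limit is 2.
Rounded to 2 significant figures: 0.083.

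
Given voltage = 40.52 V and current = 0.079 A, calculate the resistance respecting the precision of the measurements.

5.1 × 10^2 Ω

resistance = 40.52 V ÷ 0.079 A = 512.911392405… Ω.
40.52 has 4 significant figures; 0.079 has 2.
Division/multiplication keeps the fewest: 2 significant figures.
Rounded: 5.1 × 10^2 Ω.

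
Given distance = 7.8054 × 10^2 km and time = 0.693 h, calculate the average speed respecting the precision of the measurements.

1.13 × 10^3 km/h

average speed = 7.8054 × 10^2 km ÷ 0.693 h = 1126.32034632… km/h.
7.8054 × 10^2 has 5 significant figures; 0.693 has 3.
Division/multiplication keeps the fewest: 3 significant figures.
Rounded: 1.13 × 10^3 km/h.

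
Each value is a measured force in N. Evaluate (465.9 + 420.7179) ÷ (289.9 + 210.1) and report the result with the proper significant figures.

1.773

465.9 + 420.7179 = 886.6179, limited to 1 d.p. → 4 s.f.; 289.9 + 210.1 = 500.0, limited to 1 d.p. → 4 s.f.
Carrying full precision, 886.6179 ÷ 500.0 = 1.7732358; keep min(4, 4) = 4 s.f.
Rounded to 4 significant figures: 1.773.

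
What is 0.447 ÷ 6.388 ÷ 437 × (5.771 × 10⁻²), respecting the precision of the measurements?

0.447 ÷ 6.388 ÷ 437 × (5.771 × 10⁻²) = 0.00000924085707039…
Multiplication/division keeps the fewest significant figures: 0.447 → 3 s.f., 6.388 → 4 s.f., 437 → 3 s.f., 5.771 × 10⁻² → 4 s.f.; limit is 3.
Rounded to 3 significant figures: 9.24 × 10⁻⁶.

9.24 × 10⁻⁶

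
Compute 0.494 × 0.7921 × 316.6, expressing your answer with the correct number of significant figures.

0.494 × 0.7921 × 316.6 = 123.88475684
Multiplication/division keeps the fewest significant figures: 0.494 → 3 s.f., 0.7921 → 4 s.f., 316.6 → 4 s.f.; limit is 3.
Rounded to 3 significant figures: 124.

124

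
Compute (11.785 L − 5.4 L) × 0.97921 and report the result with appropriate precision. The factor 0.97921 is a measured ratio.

11.785 L − 5.4 L = 6.385 L; the difference is limited to 1 decimal place (2 s.f.).
Carrying full precision, 6.385 × 0.97921 = 6.25225585 L; 0.97921 has 5 s.f., so the result keeps min(2, 5) = 2 s.f.
Rounded to 2 significant figures: 6.3 L.

6.3 L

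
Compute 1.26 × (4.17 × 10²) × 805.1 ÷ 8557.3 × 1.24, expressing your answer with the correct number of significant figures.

61.3

1.26 × (4.17 × 10²) × 805.1 ÷ 8557.3 × 1.24 = 61.2973012609…
Multiplication/division keeps the fewest significant figures: 1.26 → 3 s.f., 4.17 × 10² → 3 s.f., 805.1 → 4 s.f., 8557.3 → 5 s.f., 1.24 → 3 s.f.; limit is 3.
Rounded to 3 significant figures: 61.3.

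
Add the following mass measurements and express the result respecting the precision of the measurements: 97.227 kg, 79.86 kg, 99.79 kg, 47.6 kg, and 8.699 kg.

97.227 kg + 79.86 kg + 99.79 kg + 47.6 kg + 8.699 kg = 333.176 kg.
Addition/subtraction keeps the fewest decimal places: 97.227 → 3 decimal places, 79.86 → 2 decimal places, 99.79 → 2 decimal places, 47.6 → 1 decimal place, 8.699 → 3 decimal places; limit is 1.
Rounded to 1 decimal place: 333.2 kg.

333.2 kg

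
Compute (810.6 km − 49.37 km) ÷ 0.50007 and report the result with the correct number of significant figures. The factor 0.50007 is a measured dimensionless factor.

810.6 km − 49.37 km = 761.23 km; the difference is limited to 1 decimal place (4 s.f.).
Carrying full precision, 761.23 ÷ 0.50007 = 1522.24688544… km; 0.50007 has 5 s.f., so the result keeps min(4, 5) = 4 s.f.
Rounded to 4 significant figures: 1522 km.

1522 km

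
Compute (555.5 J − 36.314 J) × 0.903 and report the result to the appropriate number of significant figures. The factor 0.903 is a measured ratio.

555.5 J − 36.314 J = 519.186 J; the difference is limited to 1 decimal place (4 s.f.).
Carrying full precision, 519.186 × 0.903 = 468.824958 J; 0.903 has 3 s.f., so the result keeps min(4, 3) = 3 s.f.
Rounded to 3 significant figures: 469 J.

469 J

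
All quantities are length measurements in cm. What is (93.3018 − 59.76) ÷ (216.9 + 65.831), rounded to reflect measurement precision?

0.1186

93.3018 − 59.76 = 33.5418, limited to 2 d.p. → 4 s.f.; 216.9 + 65.831 = 282.731, limited to 1 d.p. → 4 s.f.
Carrying full precision, 33.5418 ÷ 282.731 = 0.118635027641…; keep min(4, 4) = 4 s.f.
Rounded to 4 significant figures: 0.1186.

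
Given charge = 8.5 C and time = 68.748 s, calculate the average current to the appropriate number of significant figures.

average current = 8.5 C ÷ 68.748 s = 0.123639960435… A.
8.5 has 2 significant figures; 68.748 has 5.
Division/multiplication keeps the fewest: 2 significant figures.
Rounded: 0.12 A.

0.12 A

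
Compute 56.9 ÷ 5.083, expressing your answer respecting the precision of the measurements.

56.9 ÷ 5.083 = 11.1941766673…
Multiplication/division keeps the fewest significant figures: 56.9 → 3 s.f., 5.083 → 4 s.f.; limit is 3.
Rounded to 3 significant figures: 11.2.

11.2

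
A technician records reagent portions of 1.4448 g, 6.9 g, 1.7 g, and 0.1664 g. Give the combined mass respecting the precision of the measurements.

1.4448 g + 6.9 g + 1.7 g + 0.1664 g = 10.2112 g.
Addition/subtraction keeps the fewest decimal places: 1.4448 → 4 decimal places, 6.9 → 1 decimal place, 1.7 → 1 decimal place, 0.1664 → 4 decimal places; limit is 1.
Rounded to 1 decimal place: 10.2 g.

10.2 g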